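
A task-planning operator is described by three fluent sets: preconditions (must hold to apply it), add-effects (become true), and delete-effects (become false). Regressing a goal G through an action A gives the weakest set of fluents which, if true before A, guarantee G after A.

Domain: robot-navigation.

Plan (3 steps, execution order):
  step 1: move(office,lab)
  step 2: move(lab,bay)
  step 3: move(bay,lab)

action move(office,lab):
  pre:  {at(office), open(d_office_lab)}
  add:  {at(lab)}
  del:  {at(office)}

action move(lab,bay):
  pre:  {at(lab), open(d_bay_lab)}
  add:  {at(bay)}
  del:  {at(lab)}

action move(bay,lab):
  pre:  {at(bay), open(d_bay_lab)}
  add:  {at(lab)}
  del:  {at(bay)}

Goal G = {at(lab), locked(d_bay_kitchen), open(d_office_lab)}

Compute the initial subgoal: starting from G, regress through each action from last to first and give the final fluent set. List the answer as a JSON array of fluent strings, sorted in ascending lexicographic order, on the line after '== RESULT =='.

Regress step by step:
  through step 3 (move(bay,lab)): drop {at(lab)}, keep {locked(d_bay_kitchen), open(d_office_lab)}, require {at(bay), open(d_bay_lab)}
    → {at(bay), locked(d_bay_kitchen), open(d_bay_lab), open(d_office_lab)}
  through step 2 (move(lab,bay)): drop {at(bay)}, keep {locked(d_bay_kitchen), open(d_bay_lab), open(d_office_lab)}, require {at(lab), open(d_bay_lab)}
    → {at(lab), locked(d_bay_kitchen), open(d_bay_lab), open(d_office_lab)}
  through step 1 (move(office,lab)): drop {at(lab)}, keep {locked(d_bay_kitchen), open(d_bay_lab), open(d_office_lab)}, require {at(office), open(d_office_lab)}
    → {at(office), locked(d_bay_kitchen), open(d_bay_lab), open(d_office_lab)}

== RESULT ==
["at(office)", "locked(d_bay_kitchen)", "open(d_bay_lab)", "open(d_office_lab)"]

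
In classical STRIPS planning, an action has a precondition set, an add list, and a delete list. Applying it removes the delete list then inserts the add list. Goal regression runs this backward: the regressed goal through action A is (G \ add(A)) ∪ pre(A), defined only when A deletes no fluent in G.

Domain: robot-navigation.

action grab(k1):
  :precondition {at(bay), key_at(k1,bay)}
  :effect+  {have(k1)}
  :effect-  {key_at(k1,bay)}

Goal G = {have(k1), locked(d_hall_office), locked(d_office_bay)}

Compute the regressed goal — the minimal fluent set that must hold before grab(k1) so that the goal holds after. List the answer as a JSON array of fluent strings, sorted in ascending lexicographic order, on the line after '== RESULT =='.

Regress:
  G ∩ del = {}  (empty — regression defined)
  G \ add = {have(k1), locked(d_hall_office), locked(d_office_bay)} \ {have(k1)} = {locked(d_hall_office), locked(d_office_bay)}
  ∪ pre   = {locked(d_hall_office), locked(d_office_bay)} ∪ {at(bay), key_at(k1,bay)}
          = {at(bay), key_at(k1,bay), locked(d_hall_office), locked(d_office_bay)}

== RESULT ==
["at(bay)", "key_at(k1,bay)", "locked(d_hall_office)", "locked(d_office_bay)"]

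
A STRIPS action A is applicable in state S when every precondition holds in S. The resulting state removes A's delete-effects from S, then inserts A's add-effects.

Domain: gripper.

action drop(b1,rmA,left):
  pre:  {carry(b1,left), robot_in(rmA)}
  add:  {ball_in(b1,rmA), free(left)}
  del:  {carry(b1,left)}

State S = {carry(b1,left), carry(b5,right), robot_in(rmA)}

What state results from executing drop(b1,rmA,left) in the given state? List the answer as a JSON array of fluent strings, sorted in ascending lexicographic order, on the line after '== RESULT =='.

Progress:
  pre ⊆ S: {carry(b1,left), robot_in(rmA)} ⊆ S  — applicable
  S \ del = {carry(b5,right), robot_in(rmA)}
  ∪ add   = {ball_in(b1,rmA), carry(b5,right), free(left), robot_in(rmA)}

== RESULT ==
["ball_in(b1,rmA)", "carry(b5,right)", "free(left)", "robot_in(rmA)"]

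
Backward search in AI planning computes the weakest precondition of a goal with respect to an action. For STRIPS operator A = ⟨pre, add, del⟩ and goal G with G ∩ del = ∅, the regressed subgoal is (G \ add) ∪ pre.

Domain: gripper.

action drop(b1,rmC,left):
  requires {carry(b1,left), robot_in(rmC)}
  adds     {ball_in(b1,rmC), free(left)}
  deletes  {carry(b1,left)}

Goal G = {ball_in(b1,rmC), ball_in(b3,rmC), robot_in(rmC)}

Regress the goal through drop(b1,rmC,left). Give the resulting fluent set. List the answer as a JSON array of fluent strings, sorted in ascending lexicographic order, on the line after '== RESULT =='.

Regress:
  G ∩ del = {}  (empty — regression defined)
  G \ add = {ball_in(b1,rmC), ball_in(b3,rmC), robot_in(rmC)} \ {ball_in(b1,rmC), free(left)} = {ball_in(b3,rmC), robot_in(rmC)}
  ∪ pre   = {ball_in(b3,rmC), robot_in(rmC)} ∪ {carry(b1,left), robot_in(rmC)}
          = {ball_in(b3,rmC), carry(b1,left), robot_in(rmC)}

== RESULT ==
["ball_in(b3,rmC)", "carry(b1,left)", "robot_in(rmC)"]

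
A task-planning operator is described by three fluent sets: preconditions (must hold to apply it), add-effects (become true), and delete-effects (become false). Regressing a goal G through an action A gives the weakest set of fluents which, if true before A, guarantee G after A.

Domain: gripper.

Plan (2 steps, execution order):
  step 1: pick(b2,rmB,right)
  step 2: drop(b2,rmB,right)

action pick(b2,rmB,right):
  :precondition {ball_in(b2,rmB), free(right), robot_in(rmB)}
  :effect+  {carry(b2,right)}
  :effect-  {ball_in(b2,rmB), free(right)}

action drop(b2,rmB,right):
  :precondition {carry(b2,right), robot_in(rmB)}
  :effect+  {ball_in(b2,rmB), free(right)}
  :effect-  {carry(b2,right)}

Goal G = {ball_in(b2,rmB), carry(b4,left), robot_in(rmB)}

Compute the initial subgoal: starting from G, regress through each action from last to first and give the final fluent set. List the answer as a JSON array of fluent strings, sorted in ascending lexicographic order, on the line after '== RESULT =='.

Regress step by step:
  through step 2 (drop(b2,rmB,right)): drop {ball_in(b2,rmB)}, keep {carry(b4,left), robot_in(rmB)}, require {carry(b2,right), robot_in(rmB)}
    → {carry(b2,right), carry(b4,left), robot_in(rmB)}
  through step 1 (pick(b2,rmB,right)): drop {carry(b2,right)}, keep {carry(b4,left), robot_in(rmB)}, require {ball_in(b2,rmB), free(right), robot_in(rmB)}
    → {ball_in(b2,rmB), carry(b4,left), free(right), robot_in(rmB)}

== RESULT ==
["ball_in(b2,rmB)", "carry(b4,left)", "free(right)", "robot_in(rmB)"]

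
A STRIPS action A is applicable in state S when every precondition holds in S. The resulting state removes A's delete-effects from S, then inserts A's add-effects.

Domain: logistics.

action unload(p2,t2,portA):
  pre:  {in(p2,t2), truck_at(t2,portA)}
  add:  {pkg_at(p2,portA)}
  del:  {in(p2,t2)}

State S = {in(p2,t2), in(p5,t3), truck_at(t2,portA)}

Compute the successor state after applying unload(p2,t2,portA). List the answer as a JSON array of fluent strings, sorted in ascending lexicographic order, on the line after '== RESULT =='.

Compute (S \ del) ∪ add:
  pre ⊆ S: {in(p2,t2), truck_at(t2,portA)} ⊆ S  — applicable
  S \ del = {in(p5,t3), truck_at(t2,portA)}
  ∪ add   = {in(p5,t3), pkg_at(p2,portA), truck_at(t2,portA)}

== RESULT ==
["in(p5,t3)", "pkg_at(p2,portA)", "truck_at(t2,portA)"]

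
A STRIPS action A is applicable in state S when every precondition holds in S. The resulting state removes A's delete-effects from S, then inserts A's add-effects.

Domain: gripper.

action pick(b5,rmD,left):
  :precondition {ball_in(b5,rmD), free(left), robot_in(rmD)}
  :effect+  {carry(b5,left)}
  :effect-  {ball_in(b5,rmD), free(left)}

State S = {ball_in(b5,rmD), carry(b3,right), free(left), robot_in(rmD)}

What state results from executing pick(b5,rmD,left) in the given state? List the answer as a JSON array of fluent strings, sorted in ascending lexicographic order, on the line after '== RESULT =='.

Progress:
  pre ⊆ S: {ball_in(b5,rmD), free(left), robot_in(rmD)} ⊆ S  — applicable
  S \ del = {carry(b3,right), robot_in(rmD)}
  ∪ add   = {carry(b3,right), carry(b5,left), robot_in(rmD)}

== RESULT ==
["carry(b3,right)", "carry(b5,left)", "robot_in(rmD)"]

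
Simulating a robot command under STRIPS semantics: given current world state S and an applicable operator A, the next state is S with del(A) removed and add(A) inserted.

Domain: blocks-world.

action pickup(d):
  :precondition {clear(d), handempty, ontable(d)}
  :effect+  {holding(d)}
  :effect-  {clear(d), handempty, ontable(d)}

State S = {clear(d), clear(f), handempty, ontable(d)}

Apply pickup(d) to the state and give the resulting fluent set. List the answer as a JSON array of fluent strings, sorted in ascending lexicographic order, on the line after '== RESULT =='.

Compute (S \ del) ∪ add:
  pre ⊆ S: {clear(d), handempty, ontable(d)} ⊆ S  — applicable
  S \ del = {clear(f)}
  ∪ add   = {clear(f), holding(d)}

== RESULT ==
["clear(f)", "holding(d)"]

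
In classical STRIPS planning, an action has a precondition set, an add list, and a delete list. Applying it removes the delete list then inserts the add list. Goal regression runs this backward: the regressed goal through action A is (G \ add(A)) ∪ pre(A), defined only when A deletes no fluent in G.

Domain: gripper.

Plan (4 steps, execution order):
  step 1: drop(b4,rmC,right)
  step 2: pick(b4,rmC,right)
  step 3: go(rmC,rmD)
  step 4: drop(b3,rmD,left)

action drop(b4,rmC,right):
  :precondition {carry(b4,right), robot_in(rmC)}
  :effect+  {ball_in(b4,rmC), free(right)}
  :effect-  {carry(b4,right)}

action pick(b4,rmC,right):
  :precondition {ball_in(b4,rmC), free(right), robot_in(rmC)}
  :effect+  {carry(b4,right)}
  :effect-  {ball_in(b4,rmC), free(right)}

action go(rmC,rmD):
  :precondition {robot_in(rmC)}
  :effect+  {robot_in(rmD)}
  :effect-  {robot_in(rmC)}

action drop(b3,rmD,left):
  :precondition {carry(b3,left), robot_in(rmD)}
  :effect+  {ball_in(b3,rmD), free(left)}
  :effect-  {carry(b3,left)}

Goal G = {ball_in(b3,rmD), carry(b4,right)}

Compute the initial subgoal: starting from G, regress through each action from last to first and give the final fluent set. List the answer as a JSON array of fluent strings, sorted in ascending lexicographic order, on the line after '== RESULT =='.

Regress step by step:
  through step 4 (drop(b3,rmD,left)): drop {ball_in(b3,rmD)}, keep {carry(b4,right)}, require {carry(b3,left), robot_in(rmD)}
    → {carry(b3,left), carry(b4,right), robot_in(rmD)}
  through step 3 (go(rmC,rmD)): drop {robot_in(rmD)}, keep {carry(b3,left), carry(b4,right)}, require {robot_in(rmC)}
    → {carry(b3,left), carry(b4,right), robot_in(rmC)}
  through step 2 (pick(b4,rmC,right)): drop {carry(b4,right)}, keep {carry(b3,left), robot_in(rmC)}, require {ball_in(b4,rmC), free(right), robot_in(rmC)}
    → {ball_in(b4,rmC), carry(b3,left), free(right), robot_in(rmC)}
  through step 1 (drop(b4,rmC,right)): drop {ball_in(b4,rmC), free(right)}, keep {carry(b3,left), robot_in(rmC)}, require {carry(b4,right), robot_in(rmC)}
    → {carry(b3,left), carry(b4,right), robot_in(rmC)}

== RESULT ==
["carry(b3,left)", "carry(b4,right)", "robot_in(rmC)"]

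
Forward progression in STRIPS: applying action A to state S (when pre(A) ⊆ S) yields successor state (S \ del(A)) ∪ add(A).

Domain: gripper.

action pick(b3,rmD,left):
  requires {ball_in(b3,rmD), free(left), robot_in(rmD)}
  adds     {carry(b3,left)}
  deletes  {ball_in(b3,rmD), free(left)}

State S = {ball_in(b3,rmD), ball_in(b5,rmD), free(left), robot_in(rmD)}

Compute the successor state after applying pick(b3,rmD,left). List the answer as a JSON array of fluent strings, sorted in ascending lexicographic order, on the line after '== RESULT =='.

Progress:
  pre ⊆ S: {ball_in(b3,rmD), free(left), robot_in(rmD)} ⊆ S  — applicable
  S \ del = {ball_in(b5,rmD), robot_in(rmD)}
  ∪ add   = {ball_in(b5,rmD), carry(b3,left), robot_in(rmD)}

== RESULT ==
["ball_in(b5,rmD)", "carry(b3,left)", "robot_in(rmD)"]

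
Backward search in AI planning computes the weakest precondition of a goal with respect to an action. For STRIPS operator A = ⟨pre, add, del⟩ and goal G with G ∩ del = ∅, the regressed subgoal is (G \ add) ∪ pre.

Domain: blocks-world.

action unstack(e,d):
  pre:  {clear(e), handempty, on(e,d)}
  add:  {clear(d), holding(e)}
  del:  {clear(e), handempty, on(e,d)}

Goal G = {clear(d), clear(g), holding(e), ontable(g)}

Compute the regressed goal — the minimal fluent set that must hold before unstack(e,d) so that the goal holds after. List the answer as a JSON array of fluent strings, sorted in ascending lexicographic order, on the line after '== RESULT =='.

Regress:
  G ∩ del = {}  (empty — regression defined)
  G \ add = {clear(d), clear(g), holding(e), ontable(g)} \ {clear(d), holding(e)} = {clear(g), ontable(g)}
  ∪ pre   = {clear(g), ontable(g)} ∪ {clear(e), handempty, on(e,d)}
          = {clear(e), clear(g), handempty, on(e,d), ontable(g)}

== RESULT ==
["clear(e)", "clear(g)", "handempty", "on(e,d)", "ontable(g)"]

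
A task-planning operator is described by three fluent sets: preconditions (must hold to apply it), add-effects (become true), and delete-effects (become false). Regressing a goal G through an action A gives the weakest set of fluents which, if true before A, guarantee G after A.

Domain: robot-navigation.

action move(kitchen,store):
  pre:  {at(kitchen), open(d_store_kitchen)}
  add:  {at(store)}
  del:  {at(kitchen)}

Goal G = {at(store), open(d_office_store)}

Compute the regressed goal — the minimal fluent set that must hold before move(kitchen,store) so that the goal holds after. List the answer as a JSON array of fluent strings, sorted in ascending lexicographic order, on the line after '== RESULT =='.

Regress:
  G ∩ del = {}  (empty — regression defined)
  G \ add = {at(store), open(d_office_store)} \ {at(store)} = {open(d_office_store)}
  ∪ pre   = {open(d_office_store)} ∪ {at(kitchen), open(d_store_kitchen)}
          = {at(kitchen), open(d_office_store), open(d_store_kitchen)}

== RESULT ==
["at(kitchen)", "open(d_office_store)", "open(d_store_kitchen)"]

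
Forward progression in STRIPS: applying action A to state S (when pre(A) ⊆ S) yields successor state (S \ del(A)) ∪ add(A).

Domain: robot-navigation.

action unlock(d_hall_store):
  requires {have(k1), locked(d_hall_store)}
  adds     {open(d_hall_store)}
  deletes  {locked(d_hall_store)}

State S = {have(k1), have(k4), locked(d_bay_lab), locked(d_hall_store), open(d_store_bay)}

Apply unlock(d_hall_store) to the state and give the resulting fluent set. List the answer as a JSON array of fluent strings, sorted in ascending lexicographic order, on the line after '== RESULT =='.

Progress:
  pre ⊆ S: {have(k1), locked(d_hall_store)} ⊆ S  — applicable
  S \ del = {have(k1), have(k4), locked(d_bay_lab), open(d_store_bay)}
  ∪ add   = {have(k1), have(k4), locked(d_bay_lab), open(d_hall_store), open(d_store_bay)}

== RESULT ==
["have(k1)", "have(k4)", "locked(d_bay_lab)", "open(d_hall_store)", "open(d_store_bay)"]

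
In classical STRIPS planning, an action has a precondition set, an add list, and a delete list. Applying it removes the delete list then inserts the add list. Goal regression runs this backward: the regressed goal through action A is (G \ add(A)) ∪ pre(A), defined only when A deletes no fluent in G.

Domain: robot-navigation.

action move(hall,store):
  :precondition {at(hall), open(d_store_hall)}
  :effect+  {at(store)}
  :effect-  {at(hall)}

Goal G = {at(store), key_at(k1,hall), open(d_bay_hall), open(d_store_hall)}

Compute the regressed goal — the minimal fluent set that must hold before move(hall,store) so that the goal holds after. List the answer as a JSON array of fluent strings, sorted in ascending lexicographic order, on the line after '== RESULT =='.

Regress:
  G ∩ del = {}  (empty — regression defined)
  G \ add = {at(store), key_at(k1,hall), open(d_bay_hall), open(d_store_hall)} \ {at(store)} = {key_at(k1,hall), open(d_bay_hall), open(d_store_hall)}
  ∪ pre   = {key_at(k1,hall), open(d_bay_hall), open(d_store_hall)} ∪ {at(hall), open(d_store_hall)}
          = {at(hall), key_at(k1,hall), open(d_bay_hall), open(d_store_hall)}

== RESULT ==
["at(hall)", "key_at(k1,hall)", "open(d_bay_hall)", "open(d_store_hall)"]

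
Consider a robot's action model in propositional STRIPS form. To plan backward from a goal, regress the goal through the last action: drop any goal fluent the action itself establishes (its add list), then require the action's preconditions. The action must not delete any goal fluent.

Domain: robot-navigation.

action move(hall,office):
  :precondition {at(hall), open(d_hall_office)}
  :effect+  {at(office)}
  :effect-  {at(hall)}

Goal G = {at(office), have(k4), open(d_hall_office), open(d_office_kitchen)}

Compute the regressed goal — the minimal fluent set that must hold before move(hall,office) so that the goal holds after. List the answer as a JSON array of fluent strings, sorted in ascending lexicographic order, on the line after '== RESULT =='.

Regress:
  G ∩ del = {}  (empty — regression defined)
  G \ add = {at(office), have(k4), open(d_hall_office), open(d_office_kitchen)} \ {at(office)} = {have(k4), open(d_hall_office), open(d_office_kitchen)}
  ∪ pre   = {have(k4), open(d_hall_office), open(d_office_kitchen)} ∪ {at(hall), open(d_hall_office)}
          = {at(hall), have(k4), open(d_hall_office), open(d_office_kitchen)}

== RESULT ==
["at(hall)", "have(k4)", "open(d_hall_office)", "open(d_office_kitchen)"]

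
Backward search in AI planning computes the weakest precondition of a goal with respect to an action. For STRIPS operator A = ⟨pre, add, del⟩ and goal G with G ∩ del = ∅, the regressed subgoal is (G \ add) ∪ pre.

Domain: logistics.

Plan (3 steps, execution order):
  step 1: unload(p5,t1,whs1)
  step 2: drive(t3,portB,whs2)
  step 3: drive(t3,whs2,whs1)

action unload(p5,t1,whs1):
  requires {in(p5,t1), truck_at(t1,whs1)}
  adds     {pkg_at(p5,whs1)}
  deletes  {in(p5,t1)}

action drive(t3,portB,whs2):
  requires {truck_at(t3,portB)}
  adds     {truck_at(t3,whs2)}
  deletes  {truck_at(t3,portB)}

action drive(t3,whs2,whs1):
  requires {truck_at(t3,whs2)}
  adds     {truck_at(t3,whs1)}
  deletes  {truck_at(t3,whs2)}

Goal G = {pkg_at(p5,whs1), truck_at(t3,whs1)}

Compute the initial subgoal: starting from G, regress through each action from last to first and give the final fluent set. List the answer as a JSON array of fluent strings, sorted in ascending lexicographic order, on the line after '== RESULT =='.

Work backward from the goal:
  through step 3 (drive(t3,whs2,whs1)): drop {truck_at(t3,whs1)}, keep {pkg_at(p5,whs1)}, require {truck_at(t3,whs2)}
    → {pkg_at(p5,whs1), truck_at(t3,whs2)}
  through step 2 (drive(t3,portB,whs2)): drop {truck_at(t3,whs2)}, keep {pkg_at(p5,whs1)}, require {truck_at(t3,portB)}
    → {pkg_at(p5,whs1), truck_at(t3,portB)}
  through step 1 (unload(p5,t1,whs1)): drop {pkg_at(p5,whs1)}, keep {truck_at(t3,portB)}, require {in(p5,t1), truck_at(t1,whs1)}
    → {in(p5,t1), truck_at(t1,whs1), truck_at(t3,portB)}

== RESULT ==
["in(p5,t1)", "truck_at(t1,whs1)", "truck_at(t3,portB)"]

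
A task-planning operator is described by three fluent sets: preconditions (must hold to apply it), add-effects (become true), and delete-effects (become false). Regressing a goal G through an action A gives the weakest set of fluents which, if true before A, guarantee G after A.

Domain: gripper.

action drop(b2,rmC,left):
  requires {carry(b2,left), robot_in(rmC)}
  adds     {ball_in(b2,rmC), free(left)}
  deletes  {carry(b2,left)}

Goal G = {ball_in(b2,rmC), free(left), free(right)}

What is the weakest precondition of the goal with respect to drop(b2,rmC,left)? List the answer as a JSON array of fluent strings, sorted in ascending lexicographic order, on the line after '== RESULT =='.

Regress:
  G ∩ del = {}  (empty — regression defined)
  G \ add = {ball_in(b2,rmC), free(left), free(right)} \ {ball_in(b2,rmC), free(left)} = {free(right)}
  ∪ pre   = {free(right)} ∪ {carry(b2,left), robot_in(rmC)}
          = {carry(b2,left), free(right), robot_in(rmC)}

== RESULT ==
["carry(b2,left)", "free(right)", "robot_in(rmC)"]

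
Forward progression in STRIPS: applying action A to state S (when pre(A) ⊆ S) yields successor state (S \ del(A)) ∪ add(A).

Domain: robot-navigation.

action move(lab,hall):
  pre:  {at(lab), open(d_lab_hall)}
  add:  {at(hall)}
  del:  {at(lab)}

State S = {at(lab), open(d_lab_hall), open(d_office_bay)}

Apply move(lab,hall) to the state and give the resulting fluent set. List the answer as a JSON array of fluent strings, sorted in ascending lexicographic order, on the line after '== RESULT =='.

Progress:
  pre ⊆ S: {at(lab), open(d_lab_hall)} ⊆ S  — applicable
  S \ del = {open(d_lab_hall), open(d_office_bay)}
  ∪ add   = {at(hall), open(d_lab_hall), open(d_office_bay)}

== RESULT ==
["at(hall)", "open(d_lab_hall)", "open(d_office_bay)"]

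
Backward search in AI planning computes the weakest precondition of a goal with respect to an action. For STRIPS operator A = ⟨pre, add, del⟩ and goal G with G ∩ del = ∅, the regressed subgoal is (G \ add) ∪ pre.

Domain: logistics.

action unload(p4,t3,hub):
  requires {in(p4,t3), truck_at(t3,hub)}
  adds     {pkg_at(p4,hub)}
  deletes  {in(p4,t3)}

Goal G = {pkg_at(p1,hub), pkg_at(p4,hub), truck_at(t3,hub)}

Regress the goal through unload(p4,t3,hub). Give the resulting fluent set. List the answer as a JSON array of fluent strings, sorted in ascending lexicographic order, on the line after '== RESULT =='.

Regress:
  G ∩ del = {}  (empty — regression defined)
  G \ add = {pkg_at(p1,hub), pkg_at(p4,hub), truck_at(t3,hub)} \ {pkg_at(p4,hub)} = {pkg_at(p1,hub), truck_at(t3,hub)}
  ∪ pre   = {pkg_at(p1,hub), truck_at(t3,hub)} ∪ {in(p4,t3), truck_at(t3,hub)}
          = {in(p4,t3), pkg_at(p1,hub), truck_at(t3,hub)}

== RESULT ==
["in(p4,t3)", "pkg_at(p1,hub)", "truck_at(t3,hub)"]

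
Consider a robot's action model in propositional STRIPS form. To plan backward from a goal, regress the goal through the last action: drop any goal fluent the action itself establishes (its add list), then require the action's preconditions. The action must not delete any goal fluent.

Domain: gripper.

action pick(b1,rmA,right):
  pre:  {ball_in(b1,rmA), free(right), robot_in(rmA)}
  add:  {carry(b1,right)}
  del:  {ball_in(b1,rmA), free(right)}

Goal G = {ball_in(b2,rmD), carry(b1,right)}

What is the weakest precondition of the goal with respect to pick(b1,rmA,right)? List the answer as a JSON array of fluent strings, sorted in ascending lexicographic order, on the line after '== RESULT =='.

Compute (G \ add) ∪ pre:
  G ∩ del = {}  (empty — regression defined)
  G \ add = {ball_in(b2,rmD), carry(b1,right)} \ {carry(b1,right)} = {ball_in(b2,rmD)}
  ∪ pre   = {ball_in(b2,rmD)} ∪ {ball_in(b1,rmA), free(right), robot_in(rmA)}
          = {ball_in(b1,rmA), ball_in(b2,rmD), free(right), robot_in(rmA)}

== RESULT ==
["ball_in(b1,rmA)", "ball_in(b2,rmD)", "free(right)", "robot_in(rmA)"]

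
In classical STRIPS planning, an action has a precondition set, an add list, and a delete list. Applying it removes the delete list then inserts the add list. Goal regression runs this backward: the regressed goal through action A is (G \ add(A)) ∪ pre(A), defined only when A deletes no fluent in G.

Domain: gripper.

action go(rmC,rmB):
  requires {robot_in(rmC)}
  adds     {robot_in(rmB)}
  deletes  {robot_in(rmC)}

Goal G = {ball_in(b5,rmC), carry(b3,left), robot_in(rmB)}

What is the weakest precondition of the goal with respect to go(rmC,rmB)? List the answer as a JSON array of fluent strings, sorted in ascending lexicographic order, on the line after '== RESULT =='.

Regress:
  G ∩ del = {}  (empty — regression defined)
  G \ add = {ball_in(b5,rmC), carry(b3,left), robot_in(rmB)} \ {robot_in(rmB)} = {ball_in(b5,rmC), carry(b3,left)}
  ∪ pre   = {ball_in(b5,rmC), carry(b3,left)} ∪ {robot_in(rmC)}
          = {ball_in(b5,rmC), carry(b3,left), robot_in(rmC)}

== RESULT ==
["ball_in(b5,rmC)", "carry(b3,left)", "robot_in(rmC)"]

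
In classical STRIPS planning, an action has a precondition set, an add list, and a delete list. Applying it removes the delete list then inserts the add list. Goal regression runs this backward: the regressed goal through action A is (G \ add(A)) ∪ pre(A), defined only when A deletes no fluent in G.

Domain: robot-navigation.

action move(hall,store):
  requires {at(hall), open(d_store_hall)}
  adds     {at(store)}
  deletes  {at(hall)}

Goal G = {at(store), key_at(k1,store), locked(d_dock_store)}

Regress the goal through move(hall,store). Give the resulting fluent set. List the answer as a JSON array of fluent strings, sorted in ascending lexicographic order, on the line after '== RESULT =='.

Compute (G \ add) ∪ pre:
  G ∩ del = {}  (empty — regression defined)
  G \ add = {at(store), key_at(k1,store), locked(d_dock_store)} \ {at(store)} = {key_at(k1,store), locked(d_dock_store)}
  ∪ pre   = {key_at(k1,store), locked(d_dock_store)} ∪ {at(hall), open(d_store_hall)}
          = {at(hall), key_at(k1,store), locked(d_dock_store), open(d_store_hall)}

== RESULT ==
["at(hall)", "key_at(k1,store)", "locked(d_dock_store)", "open(d_store_hall)"]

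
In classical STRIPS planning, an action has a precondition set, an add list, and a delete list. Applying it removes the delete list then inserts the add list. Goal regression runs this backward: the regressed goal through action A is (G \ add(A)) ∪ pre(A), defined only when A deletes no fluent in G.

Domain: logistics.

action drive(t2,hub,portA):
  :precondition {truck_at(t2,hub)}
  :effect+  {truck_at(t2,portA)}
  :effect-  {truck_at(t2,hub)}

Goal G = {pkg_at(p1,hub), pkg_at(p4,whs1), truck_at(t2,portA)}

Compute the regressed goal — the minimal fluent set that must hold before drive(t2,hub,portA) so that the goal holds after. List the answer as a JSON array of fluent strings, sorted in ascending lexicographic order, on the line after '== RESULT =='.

Compute (G \ add) ∪ pre:
  G ∩ del = {}  (empty — regression defined)
  G \ add = {pkg_at(p1,hub), pkg_at(p4,whs1), truck_at(t2,portA)} \ {truck_at(t2,portA)} = {pkg_at(p1,hub), pkg_at(p4,whs1)}
  ∪ pre   = {pkg_at(p1,hub), pkg_at(p4,whs1)} ∪ {truck_at(t2,hub)}
          = {pkg_at(p1,hub), pkg_at(p4,whs1), truck_at(t2,hub)}

== RESULT ==
["pkg_at(p1,hub)", "pkg_at(p4,whs1)", "truck_at(t2,hub)"]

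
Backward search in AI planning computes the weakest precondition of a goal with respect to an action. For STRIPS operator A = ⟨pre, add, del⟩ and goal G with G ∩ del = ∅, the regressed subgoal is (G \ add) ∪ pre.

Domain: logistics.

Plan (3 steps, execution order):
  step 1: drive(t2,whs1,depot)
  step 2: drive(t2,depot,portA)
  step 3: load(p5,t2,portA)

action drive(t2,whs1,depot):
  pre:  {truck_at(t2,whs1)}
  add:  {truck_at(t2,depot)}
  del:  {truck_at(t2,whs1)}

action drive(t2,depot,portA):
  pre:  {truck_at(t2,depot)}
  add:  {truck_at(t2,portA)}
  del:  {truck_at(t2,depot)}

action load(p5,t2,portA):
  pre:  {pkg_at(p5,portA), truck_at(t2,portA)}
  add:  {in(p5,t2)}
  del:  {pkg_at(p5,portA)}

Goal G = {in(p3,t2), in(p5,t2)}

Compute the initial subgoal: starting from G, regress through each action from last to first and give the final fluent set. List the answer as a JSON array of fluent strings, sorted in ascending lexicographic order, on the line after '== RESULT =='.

Regress step by step:
  through step 3 (load(p5,t2,portA)): drop {in(p5,t2)}, keep {in(p3,t2)}, require {pkg_at(p5,portA), truck_at(t2,portA)}
    → {in(p3,t2), pkg_at(p5,portA), truck_at(t2,portA)}
  through step 2 (drive(t2,depot,portA)): drop {truck_at(t2,portA)}, keep {in(p3,t2), pkg_at(p5,portA)}, require {truck_at(t2,depot)}
    → {in(p3,t2), pkg_at(p5,portA), truck_at(t2,depot)}
  through step 1 (drive(t2,whs1,depot)): drop {truck_at(t2,depot)}, keep {in(p3,t2), pkg_at(p5,portA)}, require {truck_at(t2,whs1)}
    → {in(p3,t2), pkg_at(p5,portA), truck_at(t2,whs1)}

== RESULT ==
["in(p3,t2)", "pkg_at(p5,portA)", "truck_at(t2,whs1)"]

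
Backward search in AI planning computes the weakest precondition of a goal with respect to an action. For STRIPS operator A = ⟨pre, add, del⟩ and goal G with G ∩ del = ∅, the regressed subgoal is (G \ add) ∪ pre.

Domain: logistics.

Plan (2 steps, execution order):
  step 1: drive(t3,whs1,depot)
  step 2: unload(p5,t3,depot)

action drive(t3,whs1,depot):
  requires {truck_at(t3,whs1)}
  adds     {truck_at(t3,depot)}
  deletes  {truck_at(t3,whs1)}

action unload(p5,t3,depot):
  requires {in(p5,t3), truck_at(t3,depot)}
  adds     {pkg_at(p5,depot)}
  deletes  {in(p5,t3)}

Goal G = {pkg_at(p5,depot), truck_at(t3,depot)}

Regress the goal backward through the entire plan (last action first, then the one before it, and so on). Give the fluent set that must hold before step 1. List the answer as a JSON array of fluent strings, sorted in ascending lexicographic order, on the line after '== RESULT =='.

Work backward from the goal:
  through step 2 (unload(p5,t3,depot)): drop {pkg_at(p5,depot)}, keep {truck_at(t3,depot)}, require {in(p5,t3), truck_at(t3,depot)}
    → {in(p5,t3), truck_at(t3,depot)}
  through step 1 (drive(t3,whs1,depot)): drop {truck_at(t3,depot)}, keep {in(p5,t3)}, require {truck_at(t3,whs1)}
    → {in(p5,t3), truck_at(t3,whs1)}

== RESULT ==
["in(p5,t3)", "truck_at(t3,whs1)"]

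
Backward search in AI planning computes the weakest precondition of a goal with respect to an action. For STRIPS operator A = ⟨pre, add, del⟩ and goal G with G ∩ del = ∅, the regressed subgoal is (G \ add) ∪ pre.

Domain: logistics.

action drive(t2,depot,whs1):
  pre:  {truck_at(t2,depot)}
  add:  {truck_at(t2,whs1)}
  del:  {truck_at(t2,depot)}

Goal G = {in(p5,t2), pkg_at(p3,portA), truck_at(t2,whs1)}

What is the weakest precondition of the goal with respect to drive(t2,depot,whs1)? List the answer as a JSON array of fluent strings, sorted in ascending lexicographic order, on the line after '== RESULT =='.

Compute (G \ add) ∪ pre:
  G ∩ del = {}  (empty — regression defined)
  G \ add = {in(p5,t2), pkg_at(p3,portA), truck_at(t2,whs1)} \ {truck_at(t2,whs1)} = {in(p5,t2), pkg_at(p3,portA)}
  ∪ pre   = {in(p5,t2), pkg_at(p3,portA)} ∪ {truck_at(t2,depot)}
          = {in(p5,t2), pkg_at(p3,portA), truck_at(t2,depot)}

== RESULT ==
["in(p5,t2)", "pkg_at(p3,portA)", "truck_at(t2,depot)"]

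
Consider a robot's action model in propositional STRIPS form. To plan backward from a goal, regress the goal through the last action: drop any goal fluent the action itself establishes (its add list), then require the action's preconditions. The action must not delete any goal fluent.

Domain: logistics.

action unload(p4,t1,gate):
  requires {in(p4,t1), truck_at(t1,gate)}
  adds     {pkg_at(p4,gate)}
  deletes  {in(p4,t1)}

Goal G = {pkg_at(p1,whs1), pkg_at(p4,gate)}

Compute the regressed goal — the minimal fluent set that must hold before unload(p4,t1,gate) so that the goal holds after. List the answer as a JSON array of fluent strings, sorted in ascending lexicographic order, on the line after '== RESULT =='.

Regress:
  G ∩ del = {}  (empty — regression defined)
  G \ add = {pkg_at(p1,whs1), pkg_at(p4,gate)} \ {pkg_at(p4,gate)} = {pkg_at(p1,whs1)}
  ∪ pre   = {pkg_at(p1,whs1)} ∪ {in(p4,t1), truck_at(t1,gate)}
          = {in(p4,t1), pkg_at(p1,whs1), truck_at(t1,gate)}

== RESULT ==
["in(p4,t1)", "pkg_at(p1,whs1)", "truck_at(t1,gate)"]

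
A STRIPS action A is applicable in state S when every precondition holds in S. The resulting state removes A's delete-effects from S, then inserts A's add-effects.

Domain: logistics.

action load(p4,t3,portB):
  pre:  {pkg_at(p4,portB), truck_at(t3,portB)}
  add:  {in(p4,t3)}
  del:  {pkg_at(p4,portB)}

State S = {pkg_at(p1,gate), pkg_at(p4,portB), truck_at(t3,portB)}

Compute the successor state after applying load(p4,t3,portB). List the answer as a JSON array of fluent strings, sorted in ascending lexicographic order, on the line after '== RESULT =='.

Progress:
  pre ⊆ S: {pkg_at(p4,portB), truck_at(t3,portB)} ⊆ S  — applicable
  S \ del = {pkg_at(p1,gate), truck_at(t3,portB)}
  ∪ add   = {in(p4,t3), pkg_at(p1,gate), truck_at(t3,portB)}

== RESULT ==
["in(p4,t3)", "pkg_at(p1,gate)", "truck_at(t3,portB)"]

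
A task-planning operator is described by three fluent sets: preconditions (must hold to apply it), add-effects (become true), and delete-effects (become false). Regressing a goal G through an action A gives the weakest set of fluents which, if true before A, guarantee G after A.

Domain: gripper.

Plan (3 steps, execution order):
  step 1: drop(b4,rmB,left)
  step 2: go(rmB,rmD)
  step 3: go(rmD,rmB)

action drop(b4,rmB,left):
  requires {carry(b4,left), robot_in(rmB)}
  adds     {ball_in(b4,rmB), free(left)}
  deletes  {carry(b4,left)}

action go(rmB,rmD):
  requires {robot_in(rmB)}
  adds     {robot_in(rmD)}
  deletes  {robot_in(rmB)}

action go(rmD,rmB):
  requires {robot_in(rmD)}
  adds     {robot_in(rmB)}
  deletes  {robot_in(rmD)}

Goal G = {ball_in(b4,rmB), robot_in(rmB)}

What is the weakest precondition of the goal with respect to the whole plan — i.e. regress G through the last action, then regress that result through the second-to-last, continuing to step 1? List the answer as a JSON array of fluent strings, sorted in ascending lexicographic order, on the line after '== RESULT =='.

Regress step by step:
  through step 3 (go(rmD,rmB)): drop {robot_in(rmB)}, keep {ball_in(b4,rmB)}, require {robot_in(rmD)}
    → {ball_in(b4,rmB), robot_in(rmD)}
  through step 2 (go(rmB,rmD)): drop {robot_in(rmD)}, keep {ball_in(b4,rmB)}, require {robot_in(rmB)}
    → {ball_in(b4,rmB), robot_in(rmB)}
  through step 1 (drop(b4,rmB,left)): drop {ball_in(b4,rmB)}, keep {robot_in(rmB)}, require {carry(b4,left), robot_in(rmB)}
    → {carry(b4,left), robot_in(rmB)}

== RESULT ==
["carry(b4,left)", "robot_in(rmB)"]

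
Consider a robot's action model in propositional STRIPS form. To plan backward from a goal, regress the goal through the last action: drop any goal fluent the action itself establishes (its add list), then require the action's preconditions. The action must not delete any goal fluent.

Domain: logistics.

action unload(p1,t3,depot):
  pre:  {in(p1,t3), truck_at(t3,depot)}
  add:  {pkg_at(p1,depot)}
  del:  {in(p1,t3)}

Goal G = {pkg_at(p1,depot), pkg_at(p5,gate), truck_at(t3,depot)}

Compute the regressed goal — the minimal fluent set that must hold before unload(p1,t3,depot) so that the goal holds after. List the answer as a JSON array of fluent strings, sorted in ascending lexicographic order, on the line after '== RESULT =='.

Compute (G \ add) ∪ pre:
  G ∩ del = {}  (empty — regression defined)
  G \ add = {pkg_at(p1,depot), pkg_at(p5,gate), truck_at(t3,depot)} \ {pkg_at(p1,depot)} = {pkg_at(p5,gate), truck_at(t3,depot)}
  ∪ pre   = {pkg_at(p5,gate), truck_at(t3,depot)} ∪ {in(p1,t3), truck_at(t3,depot)}
          = {in(p1,t3), pkg_at(p5,gate), truck_at(t3,depot)}

== RESULT ==
["in(p1,t3)", "pkg_at(p5,gate)", "truck_at(t3,depot)"]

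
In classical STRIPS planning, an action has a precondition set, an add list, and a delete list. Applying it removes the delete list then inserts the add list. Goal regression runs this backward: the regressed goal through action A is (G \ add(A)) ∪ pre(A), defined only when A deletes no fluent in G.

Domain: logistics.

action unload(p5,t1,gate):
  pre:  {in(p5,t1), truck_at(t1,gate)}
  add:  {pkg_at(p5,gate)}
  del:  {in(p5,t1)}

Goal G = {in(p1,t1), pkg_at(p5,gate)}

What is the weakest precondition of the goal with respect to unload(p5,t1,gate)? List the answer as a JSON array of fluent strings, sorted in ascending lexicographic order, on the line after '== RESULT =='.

Compute (G \ add) ∪ pre:
  G ∩ del = {}  (empty — regression defined)
  G \ add = {in(p1,t1), pkg_at(p5,gate)} \ {pkg_at(p5,gate)} = {in(p1,t1)}
  ∪ pre   = {in(p1,t1)} ∪ {in(p5,t1), truck_at(t1,gate)}
          = {in(p1,t1), in(p5,t1), truck_at(t1,gate)}

== RESULT ==
["in(p1,t1)", "in(p5,t1)", "truck_at(t1,gate)"]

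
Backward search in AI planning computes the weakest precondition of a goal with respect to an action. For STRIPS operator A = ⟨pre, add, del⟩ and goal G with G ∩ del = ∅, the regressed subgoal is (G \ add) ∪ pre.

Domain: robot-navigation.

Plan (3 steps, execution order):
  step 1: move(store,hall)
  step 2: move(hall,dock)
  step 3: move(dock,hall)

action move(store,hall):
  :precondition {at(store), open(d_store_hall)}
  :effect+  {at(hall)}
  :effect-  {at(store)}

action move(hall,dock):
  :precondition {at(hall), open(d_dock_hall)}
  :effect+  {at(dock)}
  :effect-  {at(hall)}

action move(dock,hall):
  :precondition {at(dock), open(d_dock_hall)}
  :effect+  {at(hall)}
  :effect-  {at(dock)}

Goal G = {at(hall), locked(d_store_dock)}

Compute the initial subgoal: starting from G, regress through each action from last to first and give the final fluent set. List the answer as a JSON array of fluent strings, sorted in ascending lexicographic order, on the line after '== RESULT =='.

Work backward from the goal:
  through step 3 (move(dock,hall)): drop {at(hall)}, keep {locked(d_store_dock)}, require {at(dock), open(d_dock_hall)}
    → {at(dock), locked(d_store_dock), open(d_dock_hall)}
  through step 2 (move(hall,dock)): drop {at(dock)}, keep {locked(d_store_dock), open(d_dock_hall)}, require {at(hall), open(d_dock_hall)}
    → {at(hall), locked(d_store_dock), open(d_dock_hall)}
  through step 1 (move(store,hall)): drop {at(hall)}, keep {locked(d_store_dock), open(d_dock_hall)}, require {at(store), open(d_store_hall)}
    → {at(store), locked(d_store_dock), open(d_dock_hall), open(d_store_hall)}

== RESULT ==
["at(store)", "locked(d_store_dock)", "open(d_dock_hall)", "open(d_store_hall)"]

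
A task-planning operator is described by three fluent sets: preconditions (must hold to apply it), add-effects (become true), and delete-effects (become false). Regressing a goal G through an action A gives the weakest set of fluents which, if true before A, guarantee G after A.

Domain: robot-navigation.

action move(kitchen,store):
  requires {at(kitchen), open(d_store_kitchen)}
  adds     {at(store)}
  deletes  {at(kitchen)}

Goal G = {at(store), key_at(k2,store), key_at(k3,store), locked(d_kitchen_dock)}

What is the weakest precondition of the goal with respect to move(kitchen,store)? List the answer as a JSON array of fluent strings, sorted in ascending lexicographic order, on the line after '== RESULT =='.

Regress:
  G ∩ del = {}  (empty — regression defined)
  G \ add = {at(store), key_at(k2,store), key_at(k3,store), locked(d_kitchen_dock)} \ {at(store)} = {key_at(k2,store), key_at(k3,store), locked(d_kitchen_dock)}
  ∪ pre   = {key_at(k2,store), key_at(k3,store), locked(d_kitchen_dock)} ∪ {at(kitchen), open(d_store_kitchen)}
          = {at(kitchen), key_at(k2,store), key_at(k3,store), locked(d_kitchen_dock), open(d_store_kitchen)}

== RESULT ==
["at(kitchen)", "key_at(k2,store)", "key_at(k3,store)", "locked(d_kitchen_dock)", "open(d_store_kitchen)"]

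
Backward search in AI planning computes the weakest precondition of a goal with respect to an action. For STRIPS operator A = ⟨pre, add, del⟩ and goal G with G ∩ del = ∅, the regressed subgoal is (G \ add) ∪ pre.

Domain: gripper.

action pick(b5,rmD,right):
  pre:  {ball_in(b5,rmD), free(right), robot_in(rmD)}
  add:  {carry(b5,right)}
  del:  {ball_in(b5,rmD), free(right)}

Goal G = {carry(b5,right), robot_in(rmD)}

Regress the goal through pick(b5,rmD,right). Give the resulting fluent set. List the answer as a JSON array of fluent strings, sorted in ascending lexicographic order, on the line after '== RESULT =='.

Regress:
  G ∩ del = {}  (empty — regression defined)
  G \ add = {carry(b5,right), robot_in(rmD)} \ {carry(b5,right)} = {robot_in(rmD)}
  ∪ pre   = {robot_in(rmD)} ∪ {ball_in(b5,rmD), free(right), robot_in(rmD)}
          = {ball_in(b5,rmD), free(right), robot_in(rmD)}

== RESULT ==
["ball_in(b5,rmD)", "free(right)", "robot_in(rmD)"]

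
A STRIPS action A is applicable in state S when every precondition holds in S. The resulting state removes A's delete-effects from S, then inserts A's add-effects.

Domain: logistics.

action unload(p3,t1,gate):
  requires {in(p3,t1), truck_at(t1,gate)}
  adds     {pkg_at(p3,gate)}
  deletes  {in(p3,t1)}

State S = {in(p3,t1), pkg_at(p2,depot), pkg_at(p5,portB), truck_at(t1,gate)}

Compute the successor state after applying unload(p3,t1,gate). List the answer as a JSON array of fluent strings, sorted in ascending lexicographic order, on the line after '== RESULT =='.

Progress:
  pre ⊆ S: {in(p3,t1), truck_at(t1,gate)} ⊆ S  — applicable
  S \ del = {pkg_at(p2,depot), pkg_at(p5,portB), truck_at(t1,gate)}
  ∪ add   = {pkg_at(p2,depot), pkg_at(p3,gate), pkg_at(p5,portB), truck_at(t1,gate)}

== RESULT ==
["pkg_at(p2,depot)", "pkg_at(p3,gate)", "pkg_at(p5,portB)", "truck_at(t1,gate)"]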